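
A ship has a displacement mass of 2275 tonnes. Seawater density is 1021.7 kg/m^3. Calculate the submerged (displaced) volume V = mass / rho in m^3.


Formula: V = mass / rho
Step 1 — convert tonnes to kg: 2275 t * 1000 = 2275000 kg
Step 2 — V = 2275000 / 1021.7 ≈ 2226.7 m^3 (5 s.f.)

2226.7 m^3


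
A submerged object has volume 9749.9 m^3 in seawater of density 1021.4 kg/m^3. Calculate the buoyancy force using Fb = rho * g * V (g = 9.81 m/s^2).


Formula: Fb = rho * g * V
Substituting: Fb = 1021.4 * 9.81 * 9749.9
Intermediate: 1021.4 * 9.81 = 10019.934
Result: Fb = 10019.934 * 9749.9 ≈ 97693000 N (5 s.f.)

97693000 N


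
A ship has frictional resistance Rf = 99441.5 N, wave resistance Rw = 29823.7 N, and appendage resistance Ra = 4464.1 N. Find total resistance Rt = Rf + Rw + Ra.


Formula: Rt = Rf + Rw + Ra
Substituting: Rt = 99441.5 + 29823.7 + 4464.1
Result: Rt = 133729.3 N

133729.3 N


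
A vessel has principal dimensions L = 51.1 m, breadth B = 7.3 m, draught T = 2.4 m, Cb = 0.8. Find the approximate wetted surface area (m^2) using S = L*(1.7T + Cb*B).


Formula: S = 1.7*L*T + V/T with V = Cb*L*B*T, i.e. S = L * (1.7*T + Cb*B)
Step 1 — 1.7*T = 1.7 * 2.4 = 4.08 m
Step 2 — Cb*B = 0.8 * 7.3 = 5.84 m
Step 3 — 1.7*T + Cb*B = 4.08 + 5.84 = 9.92 m
Step 4 — S = 51.1 * 9.92 ≈ 506.91 m^2 (5 s.f.)

506.91 m^2


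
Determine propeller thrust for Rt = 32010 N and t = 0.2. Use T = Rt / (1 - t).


Formula: T = Rt / (1 - t)
Step 1 — (1 - t) = 1 - 0.2 = 0.8
Step 2 — T = 32010 / 0.8 ≈ 40012 N (5 s.f.)

40012 N


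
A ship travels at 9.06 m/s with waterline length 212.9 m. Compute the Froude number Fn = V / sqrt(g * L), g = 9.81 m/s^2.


Formula: Fn = V / sqrt(g * L)
Step 1 — g * L = 9.81 * 212.9 = 2088.549
Step 2 — sqrt(g * L) = sqrt(2088.549) = 45.700646
Step 3 — Fn = 9.06 / 45.700646 ≈ 0.19825 (5 s.f.)

0.19825


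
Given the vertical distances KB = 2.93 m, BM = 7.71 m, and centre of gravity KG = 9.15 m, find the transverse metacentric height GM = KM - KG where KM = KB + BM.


Formula: GM = KB + BM - KG
Step 1 — KM = KB + BM = 2.93 + 7.71 = 10.64 m
Step 2 — GM = KM - KG = 10.64 - 9.15 = 1.49 m

1.49 m


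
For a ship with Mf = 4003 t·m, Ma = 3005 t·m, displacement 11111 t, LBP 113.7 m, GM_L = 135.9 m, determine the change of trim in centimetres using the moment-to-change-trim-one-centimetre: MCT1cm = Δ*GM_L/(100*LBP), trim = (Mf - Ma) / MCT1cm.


Formula: net trimming moment = Mf - Ma; MCT1cm = Δ*GM_L/(100*LBP); trim = net moment / MCT1cm
Step 1 — net trimming moment = 4003 - 3005 = 998 t·m
Step 2 — MCT1cm = 11111 * 135.9 / (100 * 113.7) = 132.8043 t·m/cm
Step 3 — trim = 998 / 132.8043 ≈ 7.5148 cm (5 s.f.)

7.5148 cm


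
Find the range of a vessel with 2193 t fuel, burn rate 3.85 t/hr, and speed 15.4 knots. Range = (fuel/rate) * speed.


Formula: endurance = fuel / rate; range = endurance * speed
Step 1 — endurance = 2193 / 3.85 = 569.6104 hours
Step 2 — range = 569.6104 * 15.4 ≈ 8772.0 nautical miles (5 s.f.)

8772.0 NM


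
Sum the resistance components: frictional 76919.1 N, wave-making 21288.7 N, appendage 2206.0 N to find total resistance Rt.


Formula: Rt = Rf + Rw + Ra
Substituting: Rt = 76919.1 + 21288.7 + 2206.0
Result: Rt = 100413.8 N

100413.8 N


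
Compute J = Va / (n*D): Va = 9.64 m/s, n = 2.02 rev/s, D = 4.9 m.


Formula: J = Va / (n * D)
Step 1 — n * D = 2.02 * 4.9 = 9.898
Step 2 — J = 9.64 / 9.898 ≈ 0.97393 (5 s.f.)

0.97393


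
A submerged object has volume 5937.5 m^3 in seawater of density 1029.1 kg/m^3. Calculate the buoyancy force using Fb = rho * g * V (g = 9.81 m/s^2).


Formula: Fb = rho * g * V
Substituting: Fb = 1029.1 * 9.81 * 5937.5
Intermediate: 1029.1 * 9.81 = 10095.471
Result: Fb = 10095.471 * 5937.5 ≈ 59942000 N (5 s.f.)

59942000 N


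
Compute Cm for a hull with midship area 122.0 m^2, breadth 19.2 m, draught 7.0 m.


Formula: Cm = Am / (B * T)
Step 1 — B * T = 19.2 * 7.0 = 134.4 m^2
Step 2 — Cm = 122.0 / 134.4 ≈ 0.90774 (5 s.f.)

0.90774


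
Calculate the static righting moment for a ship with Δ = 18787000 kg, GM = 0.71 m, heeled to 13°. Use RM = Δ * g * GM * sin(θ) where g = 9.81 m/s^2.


Formula: GZ = GM * sin(theta); RM = disp * g * GZ
Step 1 — GZ = 0.71 * sin(13°) = 0.71 * 0.224951 = 0.159715 m
Step 2 — RM = 18787000 * 9.81 * 0.159715 ≈ 29436000 N·m (5 s.f.)

29436000 N·m


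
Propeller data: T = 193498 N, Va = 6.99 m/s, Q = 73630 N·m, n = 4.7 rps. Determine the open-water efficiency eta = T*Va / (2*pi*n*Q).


Formula: eta = T * Va / (2 * pi * n * Q)
Step 1 — numerator = T * Va = 193498 * 6.99 = 1352551.02
Step 2 — 2 * pi * n = 2 * pi * 4.7 = 29.530971
Step 3 — denominator = 29.530971 * 73630 = 2174365.39
Step 4 — eta = 1352551.02 / 2174365.39 ≈ 0.62204 (5 s.f.)

0.62204


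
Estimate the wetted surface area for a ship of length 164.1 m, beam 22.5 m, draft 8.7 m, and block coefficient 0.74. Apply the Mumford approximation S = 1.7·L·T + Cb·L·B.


Formula: S = 1.7*L*T + V/T with V = Cb*L*B*T, i.e. S = L * (1.7*T + Cb*B)
Step 1 — 1.7*T = 1.7 * 8.7 = 14.79 m
Step 2 — Cb*B = 0.74 * 22.5 = 16.65 m
Step 3 — 1.7*T + Cb*B = 14.79 + 16.65 = 31.44 m
Step 4 — S = 164.1 * 31.44 ≈ 5159.3 m^2 (5 s.f.)

5159.3 m^2


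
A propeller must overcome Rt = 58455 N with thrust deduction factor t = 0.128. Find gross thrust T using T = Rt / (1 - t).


Formula: T = Rt / (1 - t)
Step 1 — (1 - t) = 1 - 0.128 = 0.872
Step 2 — T = 58455 / 0.872 ≈ 67036 N (5 s.f.)

67036 N


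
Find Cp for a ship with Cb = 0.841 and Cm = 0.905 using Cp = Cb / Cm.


Formula: Cp = Cb / Cm
Substituting: Cp = 0.841 / 0.905
Result: Cp ≈ 0.92928 (5 s.f.)

0.92928


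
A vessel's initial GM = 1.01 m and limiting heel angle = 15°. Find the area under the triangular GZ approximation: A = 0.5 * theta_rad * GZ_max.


Formula: GZ_max = GM * sin(theta); Area = 0.5 * theta_rad * GZ_max
Step 1 — GZ_max = 1.01 * sin(15°) = 1.01 * 0.258819 = 0.261407 m
Step 2 — theta_rad = 15 * pi/180 = 0.261799 rad
Step 3 — Area = 0.5 * 0.261799 * 0.261407 ≈ 0.034218 m·rad (5 s.f.)

0.034218 m·rad


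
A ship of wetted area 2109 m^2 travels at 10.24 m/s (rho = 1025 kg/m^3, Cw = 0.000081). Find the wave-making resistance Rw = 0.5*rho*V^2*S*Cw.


Formula: Rw = 0.5 * rho * V^2 * S * Cw
Step 1 — V^2 = 10.24^2 = 104.8576
Step 2 — 0.5 * rho * V^2 = 0.5 * 1025 * 104.8576 = 53739.52
Step 3 — Rw = 53739.52 * 2109 * 0.000081 ≈ 9180.3 N (5 s.f.)

9180.3 N


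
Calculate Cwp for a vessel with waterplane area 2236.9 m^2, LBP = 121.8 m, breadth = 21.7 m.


Formula: Cwp = Aw / (L * B)
Step 1 — L * B = 121.8 * 21.7 = 2643.06 m^2
Step 2 — Cwp = 2236.9 / 2643.06 ≈ 0.84633 (5 s.f.)

0.84633


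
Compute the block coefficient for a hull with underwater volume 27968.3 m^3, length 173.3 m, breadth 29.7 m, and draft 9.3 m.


Formula: Cb = V / (L * B * T)
Step 1 — L * B * T = 173.3 * 29.7 * 9.3 = 47867.193 m^3
Step 2 — Cb = 27968.3 / 47867.193 ≈ 0.58429 (5 s.f.)

0.58429


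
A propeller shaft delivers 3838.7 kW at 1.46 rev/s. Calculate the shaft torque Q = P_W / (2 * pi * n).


Formula: Q = P_W / (2 * pi * n)
Step 1 — P_W = 3838.7 kW * 1000 = 3838700.0 W
Step 2 — 2 * pi * n = 2 * pi * 1.46 = 9.173451
Step 3 — Q = 3838700.0 / 9.173451 ≈ 418460 N·m (5 s.f.)

418460 N·m


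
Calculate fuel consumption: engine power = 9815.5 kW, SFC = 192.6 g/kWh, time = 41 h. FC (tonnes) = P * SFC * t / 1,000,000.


Formula: FC (tonnes) = P * SFC * t / 1,000,000
Step 1 — P * SFC * t = 9815.5 * 192.6 * 41 = 77509077.3 g
Step 2 — FC (tonnes) = 77509077.3 / 1,000,000 ≈ 77.509 tonnes (5 s.f.)

77.509 tonnes


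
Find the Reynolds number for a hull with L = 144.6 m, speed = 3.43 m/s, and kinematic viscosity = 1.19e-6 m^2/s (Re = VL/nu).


Formula: Re = V * L / nu
Step 1 — V * L = 3.43 * 144.6 = 495.978 m^2/s
Step 2 — Re = 495.978 / 1.19e-6 = 4.17e+08

4.17e+08


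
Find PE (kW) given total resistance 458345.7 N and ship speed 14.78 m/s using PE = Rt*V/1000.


Formula: PE = Rt * V / 1000 (kW)
Step 1 — PE (W) = 458345.7 * 14.78 = 6774349.446 W
Step 2 — PE (kW) = 6774349.446 / 1000 ≈ 6774.3 kW (5 s.f.)

6774.3 kW


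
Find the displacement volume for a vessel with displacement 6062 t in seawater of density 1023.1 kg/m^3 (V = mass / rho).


Formula: V = mass / rho
Step 1 — convert tonnes to kg: 6062 t * 1000 = 6062000 kg
Step 2 — V = 6062000 / 1023.1 ≈ 5925.1 m^3 (5 s.f.)

5925.1 m^3


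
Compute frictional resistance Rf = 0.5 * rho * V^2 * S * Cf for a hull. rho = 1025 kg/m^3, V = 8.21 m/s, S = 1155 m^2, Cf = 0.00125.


Formula: Rf = 0.5 * rho * V^2 * S * Cf
Step 1 — V^2 = 8.21^2 = 67.4041
Step 2 — 0.5 * rho * V^2 = 0.5 * 1025 * 67.4041 = 34544.60125
Step 3 — Rf = 34544.60125 * 1155 * 0.00125 ≈ 49874 N (5 s.f.)

49874 N


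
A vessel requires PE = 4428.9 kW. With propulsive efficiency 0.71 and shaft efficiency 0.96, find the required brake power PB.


Formula: PB = PE / (eta_D * eta_S)
Step 1 — combined efficiency = eta_D * eta_S = 0.71 * 0.96 = 0.6816
Step 2 — PB = 4428.9 / 0.6816 ≈ 6497.8 kW (5 s.f.)

6497.8 kW


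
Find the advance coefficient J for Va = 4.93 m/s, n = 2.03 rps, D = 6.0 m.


Formula: J = Va / (n * D)
Step 1 — n * D = 2.03 * 6.0 = 12.18
Step 2 — J = 4.93 / 12.18 ≈ 0.40476 (5 s.f.)

0.40476


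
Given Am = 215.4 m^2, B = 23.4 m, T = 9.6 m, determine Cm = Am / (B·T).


Formula: Cm = Am / (B * T)
Step 1 — B * T = 23.4 * 9.6 = 224.64 m^2
Step 2 — Cm = 215.4 / 224.64 ≈ 0.95887 (5 s.f.)

0.95887


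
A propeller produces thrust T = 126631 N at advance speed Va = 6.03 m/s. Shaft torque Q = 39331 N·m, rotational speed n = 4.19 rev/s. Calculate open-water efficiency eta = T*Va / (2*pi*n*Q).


Formula: eta = T * Va / (2 * pi * n * Q)
Step 1 — numerator = T * Va = 126631 * 6.03 = 763584.93
Step 2 — 2 * pi * n = 2 * pi * 4.19 = 26.326546
Step 3 — denominator = 26.326546 * 39331 = 1035449.38
Step 4 — eta = 763584.93 / 1035449.38 ≈ 0.73744 (5 s.f.)

0.73744


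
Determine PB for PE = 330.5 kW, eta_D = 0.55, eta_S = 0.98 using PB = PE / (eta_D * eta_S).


Formula: PB = PE / (eta_D * eta_S)
Step 1 — combined efficiency = eta_D * eta_S = 0.55 * 0.98 = 0.539
Step 2 — PB = 330.5 / 0.539 ≈ 613.17 kW (5 s.f.)

613.17 kW


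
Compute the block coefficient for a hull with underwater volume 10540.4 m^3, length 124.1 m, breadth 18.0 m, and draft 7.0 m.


Formula: Cb = V / (L * B * T)
Step 1 — L * B * T = 124.1 * 18.0 * 7.0 = 15636.6 m^3
Step 2 — Cb = 10540.4 / 15636.6 ≈ 0.67409 (5 s.f.)

0.67409


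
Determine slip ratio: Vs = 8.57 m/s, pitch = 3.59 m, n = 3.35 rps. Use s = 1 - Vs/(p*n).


Formula: s = 1 - Vs / (p * n)
Step 1 — p * n = 3.59 * 3.35 = 12.0265
Step 2 — Vs / (p*n) = 8.57 / 12.0265 = 0.712593 (6 d.p.)
Step 3 — s = 1 - 0.712593 = 0.287407

0.287407


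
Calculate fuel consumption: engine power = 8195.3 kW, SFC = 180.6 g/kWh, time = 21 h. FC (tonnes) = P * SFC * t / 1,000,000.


Formula: FC (tonnes) = P * SFC * t / 1,000,000
Step 1 — P * SFC * t = 8195.3 * 180.6 * 21 = 31081494.78 g
Step 2 — FC (tonnes) = 31081494.78 / 1,000,000 ≈ 31.081 tonnes (5 s.f.)

31.081 tonnes


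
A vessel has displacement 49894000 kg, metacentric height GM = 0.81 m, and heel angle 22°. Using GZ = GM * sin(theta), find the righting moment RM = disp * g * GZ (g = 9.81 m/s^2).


Formula: GZ = GM * sin(theta); RM = disp * g * GZ
Step 1 — GZ = 0.81 * sin(22°) = 0.81 * 0.374607 = 0.303432 m
Step 2 — RM = 49894000 * 9.81 * 0.303432 ≈ 148520000 N·m (5 s.f.)

148520000 N·m


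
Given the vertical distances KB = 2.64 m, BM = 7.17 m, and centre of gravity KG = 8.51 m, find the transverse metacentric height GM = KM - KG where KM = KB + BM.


Formula: GM = KB + BM - KG
Step 1 — KM = KB + BM = 2.64 + 7.17 = 9.81 m
Step 2 — GM = KM - KG = 9.81 - 8.51 = 1.3 m

1.3 m


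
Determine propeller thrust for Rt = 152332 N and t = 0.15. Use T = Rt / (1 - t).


Formula: T = Rt / (1 - t)
Step 1 — (1 - t) = 1 - 0.15 = 0.85
Step 2 — T = 152332 / 0.85 ≈ 179210 N (5 s.f.)

179210 N


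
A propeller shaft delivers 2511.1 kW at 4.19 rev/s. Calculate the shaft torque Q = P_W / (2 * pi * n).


Formula: Q = P_W / (2 * pi * n)
Step 1 — P_W = 2511.1 kW * 1000 = 2511100.0 W
Step 2 — 2 * pi * n = 2 * pi * 4.19 = 26.326546
Step 3 — Q = 2511100.0 / 26.326546 ≈ 95383 N·m (5 s.f.)

95383 N·m


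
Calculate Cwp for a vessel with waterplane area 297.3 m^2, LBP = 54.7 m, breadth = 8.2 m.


Formula: Cwp = Aw / (L * B)
Step 1 — L * B = 54.7 * 8.2 = 448.54 m^2
Step 2 — Cwp = 297.3 / 448.54 ≈ 0.66282 (5 s.f.)

0.66282


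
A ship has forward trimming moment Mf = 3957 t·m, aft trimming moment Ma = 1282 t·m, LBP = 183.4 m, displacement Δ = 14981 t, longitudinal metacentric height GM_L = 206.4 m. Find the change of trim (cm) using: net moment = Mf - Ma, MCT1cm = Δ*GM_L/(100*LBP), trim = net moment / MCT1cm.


Formula: net trimming moment = Mf - Ma; MCT1cm = Δ*GM_L/(100*LBP); trim = net moment / MCT1cm
Step 1 — net trimming moment = 3957 - 1282 = 2675 t·m
Step 2 — MCT1cm = 14981 * 206.4 / (100 * 183.4) = 168.5975 t·m/cm
Step 3 — trim = 2675 / 168.5975 ≈ 15.866 cm (5 s.f.)

15.866 cm


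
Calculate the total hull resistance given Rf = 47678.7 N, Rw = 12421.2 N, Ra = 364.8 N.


Formula: Rt = Rf + Rw + Ra
Substituting: Rt = 47678.7 + 12421.2 + 364.8
Result: Rt = 60464.7 N

60464.7 N


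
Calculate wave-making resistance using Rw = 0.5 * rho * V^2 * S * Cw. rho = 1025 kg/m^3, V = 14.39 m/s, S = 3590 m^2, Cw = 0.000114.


Formula: Rw = 0.5 * rho * V^2 * S * Cw
Step 1 — V^2 = 14.39^2 = 207.0721
Step 2 — 0.5 * rho * V^2 = 0.5 * 1025 * 207.0721 = 106124.45125
Step 3 — Rw = 106124.45125 * 3590 * 0.000114 ≈ 43432 N (5 s.f.)

43432 N


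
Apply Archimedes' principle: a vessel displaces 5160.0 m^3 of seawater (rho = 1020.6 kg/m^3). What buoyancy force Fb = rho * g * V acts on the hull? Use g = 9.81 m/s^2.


Formula: Fb = rho * g * V
Substituting: Fb = 1020.6 * 9.81 * 5160.0
Intermediate: 1020.6 * 9.81 = 10012.086
Result: Fb = 10012.086 * 5160.0 ≈ 51662000 N (5 s.f.)

51662000 N


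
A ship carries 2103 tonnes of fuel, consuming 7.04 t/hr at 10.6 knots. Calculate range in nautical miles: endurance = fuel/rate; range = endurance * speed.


Formula: endurance = fuel / rate; range = endurance * speed
Step 1 — endurance = 2103 / 7.04 = 298.7216 hours
Step 2 — range = 298.7216 * 10.6 ≈ 3166.4 nautical miles (5 s.f.)

3166.4 NM


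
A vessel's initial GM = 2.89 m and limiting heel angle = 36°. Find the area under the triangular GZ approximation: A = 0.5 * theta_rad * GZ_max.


Formula: GZ_max = GM * sin(theta); Area = 0.5 * theta_rad * GZ_max
Step 1 — GZ_max = 2.89 * sin(36°) = 2.89 * 0.587785 = 1.698699 m
Step 2 — theta_rad = 36 * pi/180 = 0.628319 rad
Step 3 — Area = 0.5 * 0.628319 * 1.698699 ≈ 0.53366 m·rad (5 s.f.)

0.53366 m·rad


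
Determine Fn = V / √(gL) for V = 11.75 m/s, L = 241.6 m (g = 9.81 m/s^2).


Formula: Fn = V / sqrt(g * L)
Step 1 — g * L = 9.81 * 241.6 = 2370.096
Step 2 — sqrt(g * L) = sqrt(2370.096) = 48.683632
Step 3 — Fn = 11.75 / 48.683632 ≈ 0.24135 (5 s.f.)

0.24135


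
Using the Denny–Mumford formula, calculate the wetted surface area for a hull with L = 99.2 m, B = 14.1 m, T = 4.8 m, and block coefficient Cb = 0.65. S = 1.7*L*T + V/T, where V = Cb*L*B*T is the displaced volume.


Formula: S = 1.7*L*T + V/T with V = Cb*L*B*T, i.e. S = L * (1.7*T + Cb*B)
Step 1 — 1.7*T = 1.7 * 4.8 = 8.16 m
Step 2 — Cb*B = 0.65 * 14.1 = 9.165 m
Step 3 — 1.7*T + Cb*B = 8.16 + 9.165 = 17.325 m
Step 4 — S = 99.2 * 17.325 ≈ 1718.6 m^2 (5 s.f.)

1718.6 m^2


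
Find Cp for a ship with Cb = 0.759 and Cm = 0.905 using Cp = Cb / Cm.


Formula: Cp = Cb / Cm
Substituting: Cp = 0.759 / 0.905
Result: Cp ≈ 0.83867 (5 s.f.)

0.83867


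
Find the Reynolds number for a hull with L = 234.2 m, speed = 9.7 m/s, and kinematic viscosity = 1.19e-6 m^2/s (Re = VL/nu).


Formula: Re = V * L / nu
Step 1 — V * L = 9.7 * 234.2 = 2271.74 m^2/s
Step 2 — Re = 2271.74 / 1.19e-6 = 1.91e+09

1.91e+09


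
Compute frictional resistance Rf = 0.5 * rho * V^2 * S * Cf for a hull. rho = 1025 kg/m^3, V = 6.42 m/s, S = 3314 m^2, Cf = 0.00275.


Formula: Rf = 0.5 * rho * V^2 * S * Cf
Step 1 — V^2 = 6.42^2 = 41.2164
Step 2 — 0.5 * rho * V^2 = 0.5 * 1025 * 41.2164 = 21123.405
Step 3 — Rf = 21123.405 * 3314 * 0.00275 ≈ 192510 N (5 s.f.)

192510 N


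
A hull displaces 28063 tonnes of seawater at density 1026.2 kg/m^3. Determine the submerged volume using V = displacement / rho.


Formula: V = mass / rho
Step 1 — convert tonnes to kg: 28063 t * 1000 = 28063000 kg
Step 2 — V = 28063000 / 1026.2 ≈ 27347 m^3 (5 s.f.)

27347 m^3


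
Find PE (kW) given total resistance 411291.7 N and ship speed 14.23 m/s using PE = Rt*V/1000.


Formula: PE = Rt * V / 1000 (kW)
Step 1 — PE (W) = 411291.7 * 14.23 = 5852680.891 W
Step 2 — PE (kW) = 5852680.891 / 1000 ≈ 5852.7 kW (5 s.f.)

5852.7 kW


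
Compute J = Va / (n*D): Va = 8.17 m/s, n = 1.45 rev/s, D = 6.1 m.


Formula: J = Va / (n * D)
Step 1 — n * D = 1.45 * 6.1 = 8.845
Step 2 — J = 8.17 / 8.845 ≈ 0.92369 (5 s.f.)

0.92369


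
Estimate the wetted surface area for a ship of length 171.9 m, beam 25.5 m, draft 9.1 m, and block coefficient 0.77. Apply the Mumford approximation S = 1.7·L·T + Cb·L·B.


Formula: S = 1.7*L*T + V/T with V = Cb*L*B*T, i.e. S = L * (1.7*T + Cb*B)
Step 1 — 1.7*T = 1.7 * 9.1 = 15.47 m
Step 2 — Cb*B = 0.77 * 25.5 = 19.635 m
Step 3 — 1.7*T + Cb*B = 15.47 + 19.635 = 35.105 m
Step 4 — S = 171.9 * 35.105 ≈ 6034.5 m^2 (5 s.f.)

6034.5 m^2


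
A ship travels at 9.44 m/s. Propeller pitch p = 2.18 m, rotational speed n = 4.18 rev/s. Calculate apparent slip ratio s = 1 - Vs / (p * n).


Formula: s = 1 - Vs / (p * n)
Step 1 — p * n = 2.18 * 4.18 = 9.1124
Step 2 — Vs / (p*n) = 9.44 / 9.1124 = 1.035951 (6 d.p.)
Step 3 — s = 1 - 1.035951 = -0.035951

-0.035951


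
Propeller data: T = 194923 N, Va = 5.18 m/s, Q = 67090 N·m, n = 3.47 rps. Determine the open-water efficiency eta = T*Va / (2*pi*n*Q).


Formula: eta = T * Va / (2 * pi * n * Q)
Step 1 — numerator = T * Va = 194923 * 5.18 = 1009701.14
Step 2 — 2 * pi * n = 2 * pi * 3.47 = 21.802653
Step 3 — denominator = 21.802653 * 67090 = 1462739.99
Step 4 — eta = 1009701.14 / 1462739.99 ≈ 0.69028 (5 s.f.)

0.69028


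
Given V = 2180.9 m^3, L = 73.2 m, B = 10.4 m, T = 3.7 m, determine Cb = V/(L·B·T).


Formula: Cb = V / (L * B * T)
Step 1 — L * B * T = 73.2 * 10.4 * 3.7 = 2816.736 m^3
Step 2 — Cb = 2180.9 / 2816.736 ≈ 0.77426 (5 s.f.)

0.77426


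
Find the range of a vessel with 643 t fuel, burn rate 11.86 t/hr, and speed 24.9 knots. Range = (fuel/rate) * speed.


Formula: endurance = fuel / rate; range = endurance * speed
Step 1 — endurance = 643 / 11.86 = 54.2159 hours
Step 2 — range = 54.2159 * 24.9 ≈ 1350.0 nautical miles (5 s.f.)

1350.0 NM


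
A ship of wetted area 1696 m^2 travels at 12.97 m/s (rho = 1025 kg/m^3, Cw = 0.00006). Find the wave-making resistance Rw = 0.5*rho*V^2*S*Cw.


Formula: Rw = 0.5 * rho * V^2 * S * Cw
Step 1 — V^2 = 12.97^2 = 168.2209
Step 2 — 0.5 * rho * V^2 = 0.5 * 1025 * 168.2209 = 86213.21125
Step 3 — Rw = 86213.21125 * 1696 * 0.00006 ≈ 8773.1 N (5 s.f.)

8773.1 N


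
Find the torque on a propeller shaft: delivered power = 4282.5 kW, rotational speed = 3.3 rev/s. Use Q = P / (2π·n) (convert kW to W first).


Formula: Q = P_W / (2 * pi * n)
Step 1 — P_W = 4282.5 kW * 1000 = 4282500.0 W
Step 2 — 2 * pi * n = 2 * pi * 3.3 = 20.734512
Step 3 — Q = 4282500.0 / 20.734512 ≈ 206540 N·m (5 s.f.)

206540 N·m


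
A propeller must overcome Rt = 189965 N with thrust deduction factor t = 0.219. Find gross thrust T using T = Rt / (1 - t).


Formula: T = Rt / (1 - t)
Step 1 — (1 - t) = 1 - 0.219 = 0.781
Step 2 — T = 189965 / 0.781 ≈ 243230 N (5 s.f.)

243230 N


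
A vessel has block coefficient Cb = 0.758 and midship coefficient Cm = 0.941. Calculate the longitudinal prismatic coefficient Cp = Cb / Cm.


Formula: Cp = Cb / Cm
Substituting: Cp = 0.758 / 0.941
Result: Cp ≈ 0.80553 (5 s.f.)

0.80553


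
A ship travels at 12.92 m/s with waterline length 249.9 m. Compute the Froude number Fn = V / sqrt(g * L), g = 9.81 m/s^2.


Formula: Fn = V / sqrt(g * L)
Step 1 — g * L = 9.81 * 249.9 = 2451.519
Step 2 — sqrt(g * L) = sqrt(2451.519) = 49.512817
Step 3 — Fn = 12.92 / 49.512817 ≈ 0.26094 (5 s.f.)

0.26094


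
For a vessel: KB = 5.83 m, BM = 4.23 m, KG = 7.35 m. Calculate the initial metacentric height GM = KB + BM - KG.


Formula: GM = KB + BM - KG
Step 1 — KM = KB + BM = 5.83 + 4.23 = 10.06 m
Step 2 — GM = KM - KG = 10.06 - 7.35 = 2.71 m

2.71 m


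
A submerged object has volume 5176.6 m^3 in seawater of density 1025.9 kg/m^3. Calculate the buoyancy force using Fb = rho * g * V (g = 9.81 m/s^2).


Formula: Fb = rho * g * V
Substituting: Fb = 1025.9 * 9.81 * 5176.6
Intermediate: 1025.9 * 9.81 = 10064.079
Result: Fb = 10064.079 * 5176.6 ≈ 52098000 N (5 s.f.)

52098000 N


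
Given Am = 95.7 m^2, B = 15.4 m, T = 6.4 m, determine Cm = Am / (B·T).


Formula: Cm = Am / (B * T)
Step 1 — B * T = 15.4 * 6.4 = 98.56 m^2
Step 2 — Cm = 95.7 / 98.56 ≈ 0.97098 (5 s.f.)

0.97098


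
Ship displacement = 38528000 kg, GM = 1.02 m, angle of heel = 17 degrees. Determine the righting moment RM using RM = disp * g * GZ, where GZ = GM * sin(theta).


Formula: GZ = GM * sin(theta); RM = disp * g * GZ
Step 1 — GZ = 1.02 * sin(17°) = 1.02 * 0.292372 = 0.298219 m
Step 2 — RM = 38528000 * 9.81 * 0.298219 ≈ 112710000 N·m (5 s.f.)

112710000 N·m


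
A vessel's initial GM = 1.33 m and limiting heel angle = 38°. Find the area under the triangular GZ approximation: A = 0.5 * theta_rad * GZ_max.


Formula: GZ_max = GM * sin(theta); Area = 0.5 * theta_rad * GZ_max
Step 1 — GZ_max = 1.33 * sin(38°) = 1.33 * 0.615661 = 0.818829 m
Step 2 — theta_rad = 38 * pi/180 = 0.663225 rad
Step 3 — Area = 0.5 * 0.663225 * 0.818829 ≈ 0.27153 m·rad (5 s.f.)

0.27153 m·rad


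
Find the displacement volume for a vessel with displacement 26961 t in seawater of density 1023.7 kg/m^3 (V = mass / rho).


Formula: V = mass / rho
Step 1 — convert tonnes to kg: 26961 t * 1000 = 26961000 kg
Step 2 — V = 26961000 / 1023.7 ≈ 26337 m^3 (5 s.f.)

26337 m^3


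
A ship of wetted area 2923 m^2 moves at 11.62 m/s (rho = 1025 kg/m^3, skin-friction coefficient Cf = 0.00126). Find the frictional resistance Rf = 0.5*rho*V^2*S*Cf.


Formula: Rf = 0.5 * rho * V^2 * S * Cf
Step 1 — V^2 = 11.62^2 = 135.0244
Step 2 — 0.5 * rho * V^2 = 0.5 * 1025 * 135.0244 = 69200.005
Step 3 — Rf = 69200.005 * 2923 * 0.00126 ≈ 254860 N (5 s.f.)

254860 N


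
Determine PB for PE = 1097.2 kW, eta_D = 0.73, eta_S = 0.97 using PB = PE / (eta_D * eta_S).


Formula: PB = PE / (eta_D * eta_S)
Step 1 — combined efficiency = eta_D * eta_S = 0.73 * 0.97 = 0.7081
Step 2 — PB = 1097.2 / 0.7081 ≈ 1549.5 kW (5 s.f.)

1549.5 kW


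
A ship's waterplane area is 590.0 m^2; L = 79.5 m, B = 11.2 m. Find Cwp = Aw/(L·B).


Formula: Cwp = Aw / (L * B)
Step 1 — L * B = 79.5 * 11.2 = 890.4 m^2
Step 2 — Cwp = 590.0 / 890.4 ≈ 0.66262 (5 s.f.)

0.66262


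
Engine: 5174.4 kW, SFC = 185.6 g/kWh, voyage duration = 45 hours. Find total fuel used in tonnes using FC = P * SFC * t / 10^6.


Formula: FC (tonnes) = P * SFC * t / 1,000,000
Step 1 — P * SFC * t = 5174.4 * 185.6 * 45 = 43216588.8 g
Step 2 — FC (tonnes) = 43216588.8 / 1,000,000 ≈ 43.217 tonnes (5 s.f.)

43.217 tonnes


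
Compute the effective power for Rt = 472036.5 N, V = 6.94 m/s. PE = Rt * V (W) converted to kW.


Formula: PE = Rt * V / 1000 (kW)
Step 1 — PE (W) = 472036.5 * 6.94 = 3275933.31 W
Step 2 — PE (kW) = 3275933.31 / 1000 ≈ 3275.9 kW (5 s.f.)

3275.9 kW


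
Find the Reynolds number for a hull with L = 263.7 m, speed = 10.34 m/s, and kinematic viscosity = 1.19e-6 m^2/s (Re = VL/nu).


Formula: Re = V * L / nu
Step 1 — V * L = 10.34 * 263.7 = 2726.658 m^2/s
Step 2 — Re = 2726.658 / 1.19e-6 = 2.29e+09

2.29e+09


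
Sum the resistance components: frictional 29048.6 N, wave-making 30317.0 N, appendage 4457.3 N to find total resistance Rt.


Formula: Rt = Rf + Rw + Ra
Substituting: Rt = 29048.6 + 30317.0 + 4457.3
Result: Rt = 63822.9 N

63822.9 N


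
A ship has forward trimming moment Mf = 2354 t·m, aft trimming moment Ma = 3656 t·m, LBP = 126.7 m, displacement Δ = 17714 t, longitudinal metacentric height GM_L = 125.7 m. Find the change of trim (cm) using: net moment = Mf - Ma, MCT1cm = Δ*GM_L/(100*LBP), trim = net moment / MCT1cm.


Formula: net trimming moment = Mf - Ma; MCT1cm = Δ*GM_L/(100*LBP); trim = net moment / MCT1cm
Step 1 — net trimming moment = 2354 - 3656 = -1302 t·m
Step 2 — MCT1cm = 17714 * 125.7 / (100 * 126.7) = 175.7419 t·m/cm
Step 3 — trim = -1302 / 175.7419 ≈ -7.4086 cm (5 s.f.)

-7.4086 cm


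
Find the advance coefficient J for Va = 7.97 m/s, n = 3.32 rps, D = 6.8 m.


Formula: J = Va / (n * D)
Step 1 — n * D = 3.32 * 6.8 = 22.576
Step 2 — J = 7.97 / 22.576 ≈ 0.35303 (5 s.f.)

0.35303


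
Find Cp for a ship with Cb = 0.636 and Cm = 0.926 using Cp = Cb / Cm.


Formula: Cp = Cb / Cm
Substituting: Cp = 0.636 / 0.926
Result: Cp ≈ 0.68683 (5 s.f.)

0.68683


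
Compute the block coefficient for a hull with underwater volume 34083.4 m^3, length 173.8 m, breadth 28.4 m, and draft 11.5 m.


Formula: Cb = V / (L * B * T)
Step 1 — L * B * T = 173.8 * 28.4 * 11.5 = 56763.08 m^3
Step 2 — Cb = 34083.4 / 56763.08 ≈ 0.60045 (5 s.f.)

0.60045


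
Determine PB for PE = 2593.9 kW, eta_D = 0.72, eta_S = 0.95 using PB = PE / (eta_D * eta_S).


Formula: PB = PE / (eta_D * eta_S)
Step 1 — combined efficiency = eta_D * eta_S = 0.72 * 0.95 = 0.684
Step 2 — PB = 2593.9 / 0.684 ≈ 3792.3 kW (5 s.f.)

3792.3 kW


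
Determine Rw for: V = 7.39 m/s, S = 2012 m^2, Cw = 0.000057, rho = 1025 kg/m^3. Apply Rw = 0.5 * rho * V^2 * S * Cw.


Formula: Rw = 0.5 * rho * V^2 * S * Cw
Step 1 — V^2 = 7.39^2 = 54.6121
Step 2 — 0.5 * rho * V^2 = 0.5 * 1025 * 54.6121 = 27988.70125
Step 3 — Rw = 27988.70125 * 2012 * 0.000057 ≈ 3209.9 N (5 s.f.)

3209.9 N


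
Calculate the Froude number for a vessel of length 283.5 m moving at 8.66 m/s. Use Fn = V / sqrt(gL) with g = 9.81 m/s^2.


Formula: Fn = V / sqrt(g * L)
Step 1 — g * L = 9.81 * 283.5 = 2781.135
Step 2 — sqrt(g * L) = sqrt(2781.135) = 52.736467
Step 3 — Fn = 8.66 / 52.736467 ≈ 0.16421 (5 s.f.)

0.16421


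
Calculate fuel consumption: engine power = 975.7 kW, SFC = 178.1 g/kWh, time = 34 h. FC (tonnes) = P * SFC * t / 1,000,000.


Formula: FC (tonnes) = P * SFC * t / 1,000,000
Step 1 — P * SFC * t = 975.7 * 178.1 * 34 = 5908253.78 g
Step 2 — FC (tonnes) = 5908253.78 / 1,000,000 ≈ 5.9083 tonnes (5 s.f.)

5.9083 tonnes


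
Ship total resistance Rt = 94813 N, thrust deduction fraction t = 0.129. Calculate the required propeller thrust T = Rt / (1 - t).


Formula: T = Rt / (1 - t)
Step 1 — (1 - t) = 1 - 0.129 = 0.871
Step 2 — T = 94813 / 0.871 ≈ 108860 N (5 s.f.)

108860 N


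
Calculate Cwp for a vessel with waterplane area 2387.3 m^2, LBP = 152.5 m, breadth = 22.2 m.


Formula: Cwp = Aw / (L * B)
Step 1 — L * B = 152.5 * 22.2 = 3385.5 m^2
Step 2 — Cwp = 2387.3 / 3385.5 ≈ 0.70515 (5 s.f.)

0.70515


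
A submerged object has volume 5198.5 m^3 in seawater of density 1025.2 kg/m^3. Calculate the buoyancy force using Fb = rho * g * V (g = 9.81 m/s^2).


Formula: Fb = rho * g * V
Substituting: Fb = 1025.2 * 9.81 * 5198.5
Intermediate: 1025.2 * 9.81 = 10057.212
Result: Fb = 10057.212 * 5198.5 ≈ 52282000 N (5 s.f.)

52282000 N


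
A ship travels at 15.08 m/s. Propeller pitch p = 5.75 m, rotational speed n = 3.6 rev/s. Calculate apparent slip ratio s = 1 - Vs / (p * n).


Formula: s = 1 - Vs / (p * n)
Step 1 — p * n = 5.75 * 3.6 = 20.7
Step 2 — Vs / (p*n) = 15.08 / 20.7 = 0.728502 (6 d.p.)
Step 3 — s = 1 - 0.728502 = 0.271498

0.271498


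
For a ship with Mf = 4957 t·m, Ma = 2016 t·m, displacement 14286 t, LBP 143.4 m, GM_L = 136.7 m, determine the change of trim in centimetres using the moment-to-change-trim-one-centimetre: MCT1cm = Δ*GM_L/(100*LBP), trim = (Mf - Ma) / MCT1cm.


Formula: net trimming moment = Mf - Ma; MCT1cm = Δ*GM_L/(100*LBP); trim = net moment / MCT1cm
Step 1 — net trimming moment = 4957 - 2016 = 2941 t·m
Step 2 — MCT1cm = 14286 * 136.7 / (100 * 143.4) = 136.1852 t·m/cm
Step 3 — trim = 2941 / 136.1852 ≈ 21.596 cm (5 s.f.)

21.596 cm


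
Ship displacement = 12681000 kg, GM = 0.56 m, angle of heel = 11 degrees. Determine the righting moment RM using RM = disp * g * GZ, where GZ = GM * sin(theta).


Formula: GZ = GM * sin(theta); RM = disp * g * GZ
Step 1 — GZ = 0.56 * sin(11°) = 0.56 * 0.190809 = 0.106853 m
Step 2 — RM = 12681000 * 9.81 * 0.106853 ≈ 13293000 N·m (5 s.f.)

13293000 N·m


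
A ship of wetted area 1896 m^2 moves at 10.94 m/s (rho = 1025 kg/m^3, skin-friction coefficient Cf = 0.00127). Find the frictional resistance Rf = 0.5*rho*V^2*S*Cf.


Formula: Rf = 0.5 * rho * V^2 * S * Cf
Step 1 — V^2 = 10.94^2 = 119.6836
Step 2 — 0.5 * rho * V^2 = 0.5 * 1025 * 119.6836 = 61337.845
Step 3 — Rf = 61337.845 * 1896 * 0.00127 ≈ 147700 N (5 s.f.)

147700 N


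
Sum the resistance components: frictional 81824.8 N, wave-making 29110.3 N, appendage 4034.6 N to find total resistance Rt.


Formula: Rt = Rf + Rw + Ra
Substituting: Rt = 81824.8 + 29110.3 + 4034.6
Result: Rt = 114969.7 N

114969.7 N


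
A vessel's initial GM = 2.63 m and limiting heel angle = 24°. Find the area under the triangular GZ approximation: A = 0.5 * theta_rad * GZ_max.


Formula: GZ_max = GM * sin(theta); Area = 0.5 * theta_rad * GZ_max
Step 1 — GZ_max = 2.63 * sin(24°) = 2.63 * 0.406737 = 1.069718 m
Step 2 — theta_rad = 24 * pi/180 = 0.418879 rad
Step 3 — Area = 0.5 * 0.418879 * 1.069718 ≈ 0.22404 m·rad (5 s.f.)

0.22404 m·rad


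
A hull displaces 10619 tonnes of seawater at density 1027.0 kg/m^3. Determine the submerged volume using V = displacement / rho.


Formula: V = mass / rho
Step 1 — convert tonnes to kg: 10619 t * 1000 = 10619000 kg
Step 2 — V = 10619000 / 1027.0 ≈ 10340 m^3 (5 s.f.)

10340 m^3


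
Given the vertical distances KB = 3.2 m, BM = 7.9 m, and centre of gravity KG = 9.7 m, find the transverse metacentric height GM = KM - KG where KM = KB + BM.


Formula: GM = KB + BM - KG
Step 1 — KM = KB + BM = 3.2 + 7.9 = 11.1 m
Step 2 — GM = KM - KG = 11.1 - 9.7 = 1.4 m

1.4 m


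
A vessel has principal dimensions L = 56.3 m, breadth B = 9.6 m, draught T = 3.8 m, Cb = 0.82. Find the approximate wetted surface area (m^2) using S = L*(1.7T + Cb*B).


Formula: S = 1.7*L*T + V/T with V = Cb*L*B*T, i.e. S = L * (1.7*T + Cb*B)
Step 1 — 1.7*T = 1.7 * 3.8 = 6.46 m
Step 2 — Cb*B = 0.82 * 9.6 = 7.872 m
Step 3 — 1.7*T + Cb*B = 6.46 + 7.872 = 14.332 m
Step 4 — S = 56.3 * 14.332 ≈ 806.89 m^2 (5 s.f.)

806.89 m^2


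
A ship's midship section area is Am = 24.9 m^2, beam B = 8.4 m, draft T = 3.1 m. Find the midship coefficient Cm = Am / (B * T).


Formula: Cm = Am / (B * T)
Step 1 — B * T = 8.4 * 3.1 = 26.04 m^2
Step 2 — Cm = 24.9 / 26.04 ≈ 0.95622 (5 s.f.)

0.95622


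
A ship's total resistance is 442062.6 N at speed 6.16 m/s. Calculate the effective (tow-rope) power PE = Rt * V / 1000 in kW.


Formula: PE = Rt * V / 1000 (kW)
Step 1 — PE (W) = 442062.6 * 6.16 = 2723105.616 W
Step 2 — PE (kW) = 2723105.616 / 1000 ≈ 2723.1 kW (5 s.f.)

2723.1 kW


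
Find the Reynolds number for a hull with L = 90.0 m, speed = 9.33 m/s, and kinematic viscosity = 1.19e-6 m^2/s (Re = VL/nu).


Formula: Re = V * L / nu
Step 1 — V * L = 9.33 * 90.0 = 839.7 m^2/s
Step 2 — Re = 839.7 / 1.19e-6 = 7.06e+08

7.06e+08


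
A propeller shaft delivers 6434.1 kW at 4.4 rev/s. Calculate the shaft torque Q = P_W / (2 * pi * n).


Formula: Q = P_W / (2 * pi * n)
Step 1 — P_W = 6434.1 kW * 1000 = 6434100.0 W
Step 2 — 2 * pi * n = 2 * pi * 4.4 = 27.646015
Step 3 — Q = 6434100.0 / 27.646015 ≈ 232730 N·m (5 s.f.)

232730 N·m


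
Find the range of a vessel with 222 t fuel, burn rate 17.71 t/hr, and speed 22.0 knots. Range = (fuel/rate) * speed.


Formula: endurance = fuel / rate; range = endurance * speed
Step 1 — endurance = 222 / 17.71 = 12.5353 hours
Step 2 — range = 12.5353 * 22.0 ≈ 275.78 nautical miles (5 s.f.)

275.78 NM


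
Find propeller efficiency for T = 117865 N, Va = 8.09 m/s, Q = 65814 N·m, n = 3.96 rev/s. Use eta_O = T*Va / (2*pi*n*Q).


Formula: eta = T * Va / (2 * pi * n * Q)
Step 1 — numerator = T * Va = 117865 * 8.09 = 953527.85
Step 2 — 2 * pi * n = 2 * pi * 3.96 = 24.881414
Step 3 — denominator = 24.881414 * 65814 = 1637545.38
Step 4 — eta = 953527.85 / 1637545.38 ≈ 0.58229 (5 s.f.)

0.58229


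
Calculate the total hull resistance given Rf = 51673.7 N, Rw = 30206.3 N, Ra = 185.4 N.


Formula: Rt = Rf + Rw + Ra
Substituting: Rt = 51673.7 + 30206.3 + 185.4
Result: Rt = 82065.4 N

82065.4 N


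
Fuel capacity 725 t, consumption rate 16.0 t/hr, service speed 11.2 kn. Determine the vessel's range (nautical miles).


Formula: endurance = fuel / rate; range = endurance * speed
Step 1 — endurance = 725 / 16.0 = 45.3125 hours
Step 2 — range = 45.3125 * 11.2 ≈ 507.50 nautical miles (5 s.f.)

507.50 NM


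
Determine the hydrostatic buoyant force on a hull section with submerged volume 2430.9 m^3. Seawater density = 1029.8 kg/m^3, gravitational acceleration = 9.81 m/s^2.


Formula: Fb = rho * g * V
Substituting: Fb = 1029.8 * 9.81 * 2430.9
Intermediate: 1029.8 * 9.81 = 10102.338
Result: Fb = 10102.338 * 2430.9 ≈ 24558000 N (5 s.f.)

24558000 N


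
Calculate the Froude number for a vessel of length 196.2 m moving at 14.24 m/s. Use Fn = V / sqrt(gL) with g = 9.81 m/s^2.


Formula: Fn = V / sqrt(g * L)
Step 1 — g * L = 9.81 * 196.2 = 1924.722
Step 2 — sqrt(g * L) = sqrt(1924.722) = 43.871654
Step 3 — Fn = 14.24 / 43.871654 ≈ 0.32458 (5 s.f.)

0.32458


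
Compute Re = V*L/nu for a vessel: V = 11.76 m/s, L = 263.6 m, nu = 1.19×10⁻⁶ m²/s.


Formula: Re = V * L / nu
Step 1 — V * L = 11.76 * 263.6 = 3099.936 m^2/s
Step 2 — Re = 3099.936 / 1.19e-6 = 2.60e+09

2.60e+09


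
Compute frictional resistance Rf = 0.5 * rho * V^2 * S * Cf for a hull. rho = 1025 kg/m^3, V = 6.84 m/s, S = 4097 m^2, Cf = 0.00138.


Formula: Rf = 0.5 * rho * V^2 * S * Cf
Step 1 — V^2 = 6.84^2 = 46.7856
Step 2 — 0.5 * rho * V^2 = 0.5 * 1025 * 46.7856 = 23977.62
Step 3 — Rf = 23977.62 * 4097 * 0.00138 ≈ 135570 N (5 s.f.)

135570 N


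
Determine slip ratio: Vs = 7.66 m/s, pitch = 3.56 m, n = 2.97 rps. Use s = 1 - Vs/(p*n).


Formula: s = 1 - Vs / (p * n)
Step 1 — p * n = 3.56 * 2.97 = 10.5732
Step 2 — Vs / (p*n) = 7.66 / 10.5732 = 0.724473 (6 d.p.)
Step 3 — s = 1 - 0.724473 = 0.275527

0.275527


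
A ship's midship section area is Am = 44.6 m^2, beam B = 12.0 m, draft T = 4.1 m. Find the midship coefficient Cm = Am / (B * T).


Formula: Cm = Am / (B * T)
Step 1 — B * T = 12.0 * 4.1 = 49.2 m^2
Step 2 — Cm = 44.6 / 49.2 ≈ 0.90650 (5 s.f.)

0.90650


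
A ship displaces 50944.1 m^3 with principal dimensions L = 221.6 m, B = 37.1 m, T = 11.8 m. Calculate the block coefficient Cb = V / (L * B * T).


Formula: Cb = V / (L * B * T)
Step 1 — L * B * T = 221.6 * 37.1 * 11.8 = 97012.048 m^3
Step 2 — Cb = 50944.1 / 97012.048 ≈ 0.52513 (5 s.f.)

0.52513


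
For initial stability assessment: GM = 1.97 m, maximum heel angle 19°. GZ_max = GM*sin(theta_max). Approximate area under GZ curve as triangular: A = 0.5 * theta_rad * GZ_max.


Formula: GZ_max = GM * sin(theta); Area = 0.5 * theta_rad * GZ_max
Step 1 — GZ_max = 1.97 * sin(19°) = 1.97 * 0.325568 = 0.641369 m
Step 2 — theta_rad = 19 * pi/180 = 0.331613 rad
Step 3 — Area = 0.5 * 0.331613 * 0.641369 ≈ 0.10634 m·rad (5 s.f.)

0.10634 m·rad


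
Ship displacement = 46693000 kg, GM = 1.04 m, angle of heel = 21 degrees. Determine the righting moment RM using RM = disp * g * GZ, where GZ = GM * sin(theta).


Formula: GZ = GM * sin(theta); RM = disp * g * GZ
Step 1 — GZ = 1.04 * sin(21°) = 1.04 * 0.358368 = 0.372703 m
Step 2 — RM = 46693000 * 9.81 * 0.372703 ≈ 170720000 N·m (5 s.f.)

170720000 N·m


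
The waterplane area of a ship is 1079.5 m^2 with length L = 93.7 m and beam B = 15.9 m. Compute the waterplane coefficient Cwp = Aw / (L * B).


Formula: Cwp = Aw / (L * B)
Step 1 — L * B = 93.7 * 15.9 = 1489.83 m^2
Step 2 — Cwp = 1079.5 / 1489.83 ≈ 0.72458 (5 s.f.)

0.72458


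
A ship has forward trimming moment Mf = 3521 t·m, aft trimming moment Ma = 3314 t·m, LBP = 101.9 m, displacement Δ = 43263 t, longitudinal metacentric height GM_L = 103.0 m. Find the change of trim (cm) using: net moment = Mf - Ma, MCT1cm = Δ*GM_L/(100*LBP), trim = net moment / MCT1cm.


Formula: net trimming moment = Mf - Ma; MCT1cm = Δ*GM_L/(100*LBP); trim = net moment / MCT1cm
Step 1 — net trimming moment = 3521 - 3314 = 207 t·m
Step 2 — MCT1cm = 43263 * 103.0 / (100 * 101.9) = 437.3002 t·m/cm
Step 3 — trim = 207 / 437.3002 ≈ 0.47336 cm (5 s.f.)

0.47336 cm


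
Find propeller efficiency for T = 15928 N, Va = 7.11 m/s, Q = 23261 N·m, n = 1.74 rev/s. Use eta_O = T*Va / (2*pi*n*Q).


Formula: eta = T * Va / (2 * pi * n * Q)
Step 1 — numerator = T * Va = 15928 * 7.11 = 113248.08
Step 2 — 2 * pi * n = 2 * pi * 1.74 = 10.932742
Step 3 — denominator = 10.932742 * 23261 = 254306.51
Step 4 — eta = 113248.08 / 254306.51 ≈ 0.44532 (5 s.f.)

0.44532


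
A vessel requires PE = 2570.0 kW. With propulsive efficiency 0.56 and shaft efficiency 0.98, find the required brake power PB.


Formula: PB = PE / (eta_D * eta_S)
Step 1 — combined efficiency = eta_D * eta_S = 0.56 * 0.98 = 0.5488
Step 2 — PB = 2570.0 / 0.5488 ≈ 4682.9 kW (5 s.f.)

4682.9 kW


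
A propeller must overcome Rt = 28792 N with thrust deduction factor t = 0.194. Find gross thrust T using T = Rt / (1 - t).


Formula: T = Rt / (1 - t)
Step 1 — (1 - t) = 1 - 0.194 = 0.806
Step 2 — T = 28792 / 0.806 ≈ 35722 N (5 s.f.)

35722 N


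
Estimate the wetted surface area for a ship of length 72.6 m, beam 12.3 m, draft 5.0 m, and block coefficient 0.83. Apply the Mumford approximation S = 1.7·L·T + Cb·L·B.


Formula: S = 1.7*L*T + V/T with V = Cb*L*B*T, i.e. S = L * (1.7*T + Cb*B)
Step 1 — 1.7*T = 1.7 * 5.0 = 8.5 m
Step 2 — Cb*B = 0.83 * 12.3 = 10.209 m
Step 3 — 1.7*T + Cb*B = 8.5 + 10.209 = 18.709 m
Step 4 — S = 72.6 * 18.709 ≈ 1358.3 m^2 (5 s.f.)

1358.3 m^2


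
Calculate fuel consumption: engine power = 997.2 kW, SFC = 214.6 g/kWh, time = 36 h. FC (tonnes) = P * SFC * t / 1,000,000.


Formula: FC (tonnes) = P * SFC * t / 1,000,000
Step 1 — P * SFC * t = 997.2 * 214.6 * 36 = 7703968.32 g
Step 2 — FC (tonnes) = 7703968.32 / 1,000,000 ≈ 7.7040 tonnes (5 s.f.)

7.7040 tonnes


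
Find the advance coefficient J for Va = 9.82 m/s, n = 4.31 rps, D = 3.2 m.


Formula: J = Va / (n * D)
Step 1 — n * D = 4.31 * 3.2 = 13.792
Step 2 — J = 9.82 / 13.792 ≈ 0.71201 (5 s.f.)

0.71201


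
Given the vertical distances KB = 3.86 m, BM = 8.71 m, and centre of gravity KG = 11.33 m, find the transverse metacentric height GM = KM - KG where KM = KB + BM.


Formula: GM = KB + BM - KG
Step 1 — KM = KB + BM = 3.86 + 8.71 = 12.57 m
Step 2 — GM = KM - KG = 12.57 - 11.33 = 1.24 m

1.24 m


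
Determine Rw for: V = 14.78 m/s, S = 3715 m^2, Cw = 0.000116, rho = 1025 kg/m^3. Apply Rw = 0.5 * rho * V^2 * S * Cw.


Formula: Rw = 0.5 * rho * V^2 * S * Cw
Step 1 — V^2 = 14.78^2 = 218.4484
Step 2 — 0.5 * rho * V^2 = 0.5 * 1025 * 218.4484 = 111954.805
Step 3 — Rw = 111954.805 * 3715 * 0.000116 ≈ 48246 N (5 s.f.)

48246 N
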